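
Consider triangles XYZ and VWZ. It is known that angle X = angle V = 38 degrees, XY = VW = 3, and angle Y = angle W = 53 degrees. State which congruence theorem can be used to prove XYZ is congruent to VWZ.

Consider the given information: angle X = angle V = 38 degrees, XY = VW = 3, and angle Y = angle W = 53 degrees
This is not SAS or AAS: SAS requires two sides and the included angle between them. AAS requires two angles and a non-included side.
The correct criterion is ASA. Two pairs of corresponding angles and the included side are equal (Angle-Side-Angle).

ASA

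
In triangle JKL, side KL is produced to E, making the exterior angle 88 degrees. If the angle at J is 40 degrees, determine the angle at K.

By the exterior angle theorem: exterior angle = sum of remote interior angles.
88 = 40 + angle K
angle K = 88 - 40 = 48 degrees

48 degrees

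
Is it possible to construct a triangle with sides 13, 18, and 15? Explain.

Sort the sides: 13, 15, 18.
It suffices to check that the sum of the two smallest exceeds the largest:
13 + 15 = 28 > 18. ✓
Yes, a valid triangle can be formed.

Yes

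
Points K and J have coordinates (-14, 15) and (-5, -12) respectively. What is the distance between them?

d = sqrt((-5 - -14)^2 + (-12 - 15)^2)
d = sqrt(9^2 + -27^2)
d = sqrt(81 + 729)
d = sqrt(810) = 9*sqrt(10)

9*sqrt(10)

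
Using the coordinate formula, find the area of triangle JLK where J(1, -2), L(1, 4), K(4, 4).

The Shoelace formula computes the area from vertex coordinates by summing cross products.
For vertices (1,-2), (1,4), (4,4):
Signed sum = 1*4 - 1*-2 + 1*4 - 4*4 + 4*-2 - 1*4
= 6 + -12 + -12 = -18
Area = (1/2)|-18| = 9.

9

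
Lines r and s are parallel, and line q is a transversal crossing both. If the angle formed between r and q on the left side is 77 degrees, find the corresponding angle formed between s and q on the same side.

Corresponding angles formed by parallel lines and a transversal are equal.
The given angle is 77 degrees.
The corresponding angle = 77 degrees.

77 degrees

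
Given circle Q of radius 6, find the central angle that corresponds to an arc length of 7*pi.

θ = 360 × 7*pi / (2π × 6) = 210° (rearranging arc length formula).

210°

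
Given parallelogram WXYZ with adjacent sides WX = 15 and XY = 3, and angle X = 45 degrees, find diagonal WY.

The diagonal of a parallelogram can be found by treating two adjacent sides and the diagonal as a triangle.
Applying the law of cosines with sides 15, 3 and included angle 45°:
d^2 = 225 + 9 - 90*cos(45°) = 234 - 45*sqrt(2)
d = 3*sqrt(26 - 5*sqrt(2))

3*sqrt(26 - 5*sqrt(2))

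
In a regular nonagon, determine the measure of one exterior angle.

Each exterior angle of a regular n-gon is 360 / n.
For n = 9: 360 / 9 = 40 degrees.

40 degrees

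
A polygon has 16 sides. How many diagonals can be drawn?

The number of diagonals in an n-gon is n(n - 3)/2.
For n = 16: 16(16 - 3)/2 = 16 × 13 / 2 = 104.

104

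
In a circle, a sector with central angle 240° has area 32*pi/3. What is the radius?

Sector area A = πr² × θ/360, so r² = 360A / (πθ).
r² = 360 × 32*pi/3 / (π × 240)
r² = 16
r = 4

4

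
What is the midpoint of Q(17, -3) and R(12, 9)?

The midpoint is the average of the coordinates:
x: (17 + 12)/2 = 29/2
y: (-3 + 9)/2 = 3
Midpoint = (29/2, 3)

(29/2, 3)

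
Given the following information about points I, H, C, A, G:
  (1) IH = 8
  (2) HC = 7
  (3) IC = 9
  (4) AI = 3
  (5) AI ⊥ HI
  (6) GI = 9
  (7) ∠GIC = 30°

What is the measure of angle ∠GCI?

Step 1: By the law of cosines on triangle CIG: CG² = 9² + 9² − 2·9·9·cos(30°) = 21.7, so CG ≈ 4.66.
Step 2: By the inverse law of cosines on triangle GCI: cos(∠GCI) = (4.66² + 9² − 9²) / (2·4.66·9) = 21.7/83.86 = 0.2588, so ∠GCI = 75°.

Therefore, the measure of angle ∠GCI = 75°.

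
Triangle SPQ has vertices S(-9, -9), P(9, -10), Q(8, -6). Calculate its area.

Shoelace: Area = (1/2)|-9(-10--6) + 9(-6--9) + 8(-9--10)| = (1/2)(71) = 71/2

71/2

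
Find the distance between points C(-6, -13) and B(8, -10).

d = sqrt((8 - -6)^2 + (-10 - -13)^2)
d = sqrt(14^2 + 3^2)
d = sqrt(196 + 9)
d = sqrt(205)

sqrt(205)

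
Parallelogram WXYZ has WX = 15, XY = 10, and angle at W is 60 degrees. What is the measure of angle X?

Consecutive angles are supplementary: angle X = 180 - 60 = 120 degrees.

120 degrees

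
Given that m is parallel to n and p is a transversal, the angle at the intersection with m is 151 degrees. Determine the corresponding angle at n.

When a transversal crosses parallel lines, angles in the same position at each intersection are called corresponding angles.
These are always equal, so the answer is 151 degrees.

151 degrees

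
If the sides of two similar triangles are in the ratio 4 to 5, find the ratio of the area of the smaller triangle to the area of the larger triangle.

Area ratio = (side ratio)^2 = (4/5)^2 = 16:25.

16:25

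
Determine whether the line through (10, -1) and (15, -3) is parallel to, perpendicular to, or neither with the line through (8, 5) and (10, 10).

Slope of line 1: m1 = (-3 - -1)/(15 - 10) = -2/5 = -2/5
Slope of line 2: m2 = (10 - 5)/(10 - 8) = 5/2 = 5/2
m1 * m2 = (-2/5) * (5/2) = -1 = -1, so the lines are perpendicular.

Perpendicular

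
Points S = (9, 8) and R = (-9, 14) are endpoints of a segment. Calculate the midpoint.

The midpoint is the average of the coordinates:
x: (9 + -9)/2 = 0
y: (8 + 14)/2 = 11
Midpoint = (0, 11)

(0, 11)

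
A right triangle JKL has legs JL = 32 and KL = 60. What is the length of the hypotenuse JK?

By the Pythagorean theorem: JK^2 = JL^2 + KL^2
JK^2 = 32^2 + 60^2 = 1024 + 3600 = 4624
JK = sqrt(4624) = 68

68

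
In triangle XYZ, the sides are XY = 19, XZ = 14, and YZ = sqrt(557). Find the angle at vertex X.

By the inverse law of cosines: cos(X) = (XY² + XZ² - YZ²) / (2 × XY × XZ)
cos(X) = (19² + 14² - (sqrt(557))²) / (2 × 19 × 14)
cos(X) = (361 + 196 - (557)) / 532
cos(X) = 0
X = arccos(0) = 90°

90°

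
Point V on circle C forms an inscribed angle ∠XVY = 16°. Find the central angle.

Central angle = 2 × 16° = 32° (inscribed angle theorem).

32°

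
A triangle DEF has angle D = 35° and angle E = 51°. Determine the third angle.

By the triangle angle sum property, the three interior angles of any triangle add up to 180°.
We know angle D = 35° and angle E = 51°, so their sum is 86°.
Therefore angle F = 180° - 86° = 94°.

94 degrees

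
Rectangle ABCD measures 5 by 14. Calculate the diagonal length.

Using the Pythagorean theorem:
d² = 5² + 14² = 25 + 196 = 221
d = sqrt(221)

sqrt(221)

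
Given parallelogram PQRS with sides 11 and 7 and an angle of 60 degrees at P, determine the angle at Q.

Opposite sides of a parallelogram are parallel, so consecutive angles form co-interior angles on a transversal.
Co-interior angles sum to 180°, giving angle Q = 180 - 60 = 120 degrees.

120 degrees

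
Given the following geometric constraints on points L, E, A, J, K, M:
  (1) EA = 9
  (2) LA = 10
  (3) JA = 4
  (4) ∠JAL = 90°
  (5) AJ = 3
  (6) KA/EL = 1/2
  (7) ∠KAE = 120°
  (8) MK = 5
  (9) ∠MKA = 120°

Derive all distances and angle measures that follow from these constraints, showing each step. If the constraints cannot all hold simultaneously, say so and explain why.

These constraints are not satisfiable: (3) JA = 4 and (5) AJ = 3 assign two different lengths to the same segment. No planar figure meets all of them, so nothing further can be derived.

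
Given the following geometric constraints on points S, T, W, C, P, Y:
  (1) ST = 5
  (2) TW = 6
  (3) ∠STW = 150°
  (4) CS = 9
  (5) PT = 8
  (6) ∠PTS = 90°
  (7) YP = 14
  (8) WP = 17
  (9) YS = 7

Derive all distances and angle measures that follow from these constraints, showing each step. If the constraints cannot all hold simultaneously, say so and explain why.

These constraints are not satisfiable: by the triangle inequality in triangle TWP, (2) TW = 6 and (5) PT = 8 force WP ≤ 6 + 8 = 14, but (8) says WP = 17. No planar figure meets all of them, so nothing further can be derived.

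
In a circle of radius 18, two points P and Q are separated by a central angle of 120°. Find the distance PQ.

Chord length = 2r sin(θ/2)
= 2 × 18 × sin(120°/2)
= 2 × 18 × sin(60°)
= 18*sqrt(3)

18*sqrt(3)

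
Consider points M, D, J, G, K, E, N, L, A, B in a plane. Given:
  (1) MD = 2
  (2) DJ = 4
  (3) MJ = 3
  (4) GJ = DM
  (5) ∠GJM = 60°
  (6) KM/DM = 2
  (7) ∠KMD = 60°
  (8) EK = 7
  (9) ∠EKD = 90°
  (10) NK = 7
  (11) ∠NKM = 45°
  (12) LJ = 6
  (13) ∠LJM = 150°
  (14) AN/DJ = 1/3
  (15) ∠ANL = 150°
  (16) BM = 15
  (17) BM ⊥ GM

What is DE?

From the given relations: KM = 2·DM = 2·2 = 4.
Step 1: By the law of cosines on triangle DMK: DK² = 2² + 4² − 2·2·4·cos(60°) = 12, so DK = 2·√3.
Step 2: By the law of cosines on triangle DKE: DE² = (2·√3)² + 7² − 2·2·√3·7·cos(90°) = 61, so DE = √61.

Therefore, the length of DE = √61.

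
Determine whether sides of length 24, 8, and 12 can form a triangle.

The longest side is 24. The other two sides sum to 8 + 12 = 20.
Since 20 ≤ 24, the two shorter sides cannot reach around to close the triangle.

No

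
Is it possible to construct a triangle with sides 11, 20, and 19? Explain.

For three segments to close into a triangle, no single side can be as long as the other two combined.
The longest side is 20, and 11 + 19 = 30 > 20.
A triangle can be formed.

Yes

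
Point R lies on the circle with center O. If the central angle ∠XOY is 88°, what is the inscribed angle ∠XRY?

By the inscribed angle theorem, the inscribed angle is half the central angle.
Inscribed angle = 88° / 2 = 44°

44°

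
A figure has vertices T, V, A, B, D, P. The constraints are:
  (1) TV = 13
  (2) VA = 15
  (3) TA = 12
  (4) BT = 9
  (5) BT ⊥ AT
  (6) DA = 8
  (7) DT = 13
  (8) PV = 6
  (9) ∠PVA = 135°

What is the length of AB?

Step 1: By the law of cosines on triangle ATB: AB² = 12² + 9² − 2·12·9·cos(90°) = 225, so AB = 15.

Therefore, the length of AB = 15.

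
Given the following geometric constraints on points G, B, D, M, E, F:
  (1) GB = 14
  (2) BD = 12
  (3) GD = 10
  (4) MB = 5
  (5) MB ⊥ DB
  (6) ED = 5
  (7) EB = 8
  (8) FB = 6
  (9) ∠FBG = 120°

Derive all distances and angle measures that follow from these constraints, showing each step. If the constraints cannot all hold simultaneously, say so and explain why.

The constraints are consistent.

Step 1: From GB = 14, BF = 6, and ∠GBF = 120°, by the law of cosines:
  GF² = GB² + BF² - 2·GB·BF·cos(120°) = 196 + 36 + 84 = 316
  GF = 2·√79

Step 2: From DB = 12, BM = 5, and ∠DBM = 90°, by the law of cosines:
  DM² = DB² + BM² - 2·DB·BM·cos(90°) = 144 + 25 - 0 = 169
  DM = 13

Step 3: From GB = 14, GD = 10, BD = 12, by the inverse law of cosines:
  cos(∠BGD) = (GB² + GD² - BD²) / (2·GB·GD)
  ∠BGD = 57.12°

Step 4: From BD = 12, BE = 8, DE = 5, by the inverse law of cosines:
  cos(∠DBE) = (BD² + BE² - DE²) / (2·BD·BE)
  ∠DBE = 17.61°

Step 5: From BD = 12, BG = 14, DG = 10, by the inverse law of cosines:
  cos(∠DBG) = (BD² + BG² - DG²) / (2·BD·BG)
  ∠DBG = 44.42°

Step 6: From DB = 12, DE = 5, BE = 8, by the inverse law of cosines:
  cos(∠BDE) = (DB² + DE² - BE²) / (2·DB·DE)
  ∠BDE = 28.96°

Step 7: From DB = 12, DG = 10, BG = 14, by the inverse law of cosines:
  cos(∠BDG) = (DB² + DG² - BG²) / (2·DB·DG)
  ∠BDG = 78.46°

Step 8: From EB = 8, ED = 5, BD = 12, by the inverse law of cosines:
  cos(∠BED) = (EB² + ED² - BD²) / (2·EB·ED)
  ∠BED = 133.43°

Step 9: From GB = 14, GF = 2·√79, BF = 6, by the inverse law of cosines:
  cos(∠BGF) = (GB² + GF² - BF²) / (2·GB·GF)
  ∠BGF = 17°

Step 10: From DB = 12, DM = 13, BM = 5, by the inverse law of cosines:
  cos(∠BDM) = (DB² + DM² - BM²) / (2·DB·DM)
  ∠BDM = 22.62°

Step 11: From MB = 5, MD = 13, BD = 12, by the inverse law of cosines:
  cos(∠BMD) = (MB² + MD² - BD²) / (2·MB·MD)
  ∠BMD = 67.38°

Step 12: From FB = 6, FG = 2·√79, BG = 14, by the inverse law of cosines:
  cos(∠BFG) = (FB² + FG² - BG²) / (2·FB·FG)
  ∠BFG = 43°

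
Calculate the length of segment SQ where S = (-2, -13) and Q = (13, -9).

d = sqrt((15)^2 + (4)^2) = sqrt(241)

sqrt(241)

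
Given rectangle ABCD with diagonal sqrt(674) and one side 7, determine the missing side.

The diagonal of a rectangle forms a right triangle with the two sides.
Rearranging the Pythagorean theorem: missing side = sqrt(d^2 - known^2).
= sqrt(674 - 49) = sqrt(625) = 25.

25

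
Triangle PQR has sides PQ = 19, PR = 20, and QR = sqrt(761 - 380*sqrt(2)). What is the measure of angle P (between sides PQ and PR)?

cos(P) = (19² + 20² - (sqrt(761 - 380*sqrt(2)))²) / (2 × 19 × 20) = sqrt(2)/2, so P = arccos(sqrt(2)/2) = 45°.

45°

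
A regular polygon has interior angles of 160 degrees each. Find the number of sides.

Exterior angle = 180 - 160 = 20. n = 360 / 20 = 18.

18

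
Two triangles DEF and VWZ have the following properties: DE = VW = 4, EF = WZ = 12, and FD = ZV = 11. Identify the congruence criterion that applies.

The given information matches SSS: All three pairs of corresponding sides are equal (Side-Side-Side).

SSS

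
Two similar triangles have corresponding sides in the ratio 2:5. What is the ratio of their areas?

Area ratio = (side ratio)^2 = (2/5)^2 = 4:25.

4:25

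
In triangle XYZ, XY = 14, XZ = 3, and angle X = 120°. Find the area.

When two sides and the included angle are known, the area formula is (1/2)ab sin(C).
The height from one side to the opposite vertex is 3 sin(120°) = 3*sqrt(3)/2.
Area = (1/2) * 14 * 3*sqrt(3)/2 = 21*sqrt(3)/2.

21*sqrt(3)/2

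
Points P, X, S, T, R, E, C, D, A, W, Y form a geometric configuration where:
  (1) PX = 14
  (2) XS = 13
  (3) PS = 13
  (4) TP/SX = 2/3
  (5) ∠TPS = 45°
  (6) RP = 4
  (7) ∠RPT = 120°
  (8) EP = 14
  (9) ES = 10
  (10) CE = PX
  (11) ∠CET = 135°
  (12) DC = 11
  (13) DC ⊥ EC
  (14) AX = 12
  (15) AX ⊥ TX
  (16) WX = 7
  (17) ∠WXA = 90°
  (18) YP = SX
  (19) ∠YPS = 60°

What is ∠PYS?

From the given relations: YP = SX = 13.
Step 1: By the law of cosines on triangle YPS: YS² = 13² + 13² − 2·13·13·cos(60°) = 169, so YS = 13.
Step 2: By the inverse law of cosines on triangle PYS: cos(∠PYS) = (13² + 13² − 13²) / (2·13·13) = 169/338 = 0.5, so ∠PYS = 60°.

Therefore, the measure of angle ∠PYS = 60°.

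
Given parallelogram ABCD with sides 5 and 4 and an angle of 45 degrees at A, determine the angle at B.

Opposite sides of a parallelogram are parallel, so consecutive angles form co-interior angles on a transversal.
Co-interior angles sum to 180°, giving angle B = 180 - 45 = 135 degrees.

135 degrees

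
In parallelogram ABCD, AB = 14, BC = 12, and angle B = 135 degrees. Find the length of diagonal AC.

The diagonal of a parallelogram can be found by treating two adjacent sides and the diagonal as a triangle.
Applying the law of cosines with sides 14, 12 and included angle 135°:
d^2 = 196 + 144 - 336*cos(135°) = 168*sqrt(2) + 340
d = 2*sqrt(42*sqrt(2) + 85)

2*sqrt(42*sqrt(2) + 85)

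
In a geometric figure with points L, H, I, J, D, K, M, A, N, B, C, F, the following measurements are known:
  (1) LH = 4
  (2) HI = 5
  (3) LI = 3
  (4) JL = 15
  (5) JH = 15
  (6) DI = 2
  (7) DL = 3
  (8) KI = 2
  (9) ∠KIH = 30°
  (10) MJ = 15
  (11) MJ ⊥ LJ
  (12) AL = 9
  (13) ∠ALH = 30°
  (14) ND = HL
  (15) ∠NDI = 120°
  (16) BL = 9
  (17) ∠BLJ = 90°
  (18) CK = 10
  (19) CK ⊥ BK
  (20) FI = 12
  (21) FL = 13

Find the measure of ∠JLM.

Step 1: By the law of cosines on triangle LJM: LM² = 15² + 15² − 2·15·15·cos(90°) = 450, so LM = 15·√2.
Step 2: By the inverse law of cosines on triangle JLM: cos(∠JLM) = (15² + (15·√2)² − 15²) / (2·15·15·√2) = 450/636.4 = 0.7071, so ∠JLM = 45°.

Therefore, the measure of angle ∠JLM = 45°.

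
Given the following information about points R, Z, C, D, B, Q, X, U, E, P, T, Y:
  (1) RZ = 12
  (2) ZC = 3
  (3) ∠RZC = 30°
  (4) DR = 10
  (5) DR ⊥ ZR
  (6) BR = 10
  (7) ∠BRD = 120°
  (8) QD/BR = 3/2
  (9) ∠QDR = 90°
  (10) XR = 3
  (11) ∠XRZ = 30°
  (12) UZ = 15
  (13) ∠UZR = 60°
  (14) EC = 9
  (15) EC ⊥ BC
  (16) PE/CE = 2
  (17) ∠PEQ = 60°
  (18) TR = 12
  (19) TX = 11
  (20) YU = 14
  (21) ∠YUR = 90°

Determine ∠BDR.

Step 1: By the law of cosines on triangle DRB: DB² = 10² + 10² − 2·10·10·cos(120°) = 300, so DB = 10·√3.
Step 2: By the inverse law of cosines on triangle BDR: cos(∠BDR) = ((10·√3)² + 10² − 10²) / (2·10·√3·10) = 300/346.41 = 0.866, so ∠BDR = 30°.

Therefore, the measure of angle ∠BDR = 30°.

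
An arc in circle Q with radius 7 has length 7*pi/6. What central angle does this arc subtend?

Arc length L = 2πr × θ/360, so θ = 360L / (2πr).
θ = 360 × 7*pi/6 / (2π × 7)
θ = 30°
θ = 30°

30°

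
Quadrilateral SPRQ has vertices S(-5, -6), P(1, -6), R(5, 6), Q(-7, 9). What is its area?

The Shoelace formula works by pairing each vertex with the next (cycling back to the first).
For each pair, compute x_i*y_(i+1) - x_(i+1)*y_i:
  (-5*-6 - 1*-6) = 36
  (1*6 - 5*-6) = 36
  (5*9 - -7*6) = 87
  (-7*-6 - -5*9) = 87
Taking half the absolute value of the total: Area = (1/2)(246) = 123.

123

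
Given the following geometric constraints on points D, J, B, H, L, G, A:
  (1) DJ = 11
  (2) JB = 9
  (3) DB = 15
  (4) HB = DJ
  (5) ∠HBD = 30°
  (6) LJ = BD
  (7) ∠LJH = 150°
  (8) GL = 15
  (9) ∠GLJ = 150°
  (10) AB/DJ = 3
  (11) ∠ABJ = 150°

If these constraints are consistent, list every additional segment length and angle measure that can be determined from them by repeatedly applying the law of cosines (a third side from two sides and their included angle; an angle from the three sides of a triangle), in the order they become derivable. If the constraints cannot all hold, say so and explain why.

The constraints are consistent. Derivable facts, in order:
After 1 step:
- DH ≈ 7.76
- JA ≈ 41.04
- JG ≈ 28.98
- ∠BDJ = 36.58°
- ∠BJD = 96.67°
- ∠DBJ = 46.75°
After 2 steps:
- ∠AJB = 23.71°
- ∠BAJ = 6.29°
- ∠BDH = 45.14°
- ∠BHD = 104.86°
- ∠GJL = 15°
- ∠JGL = 15°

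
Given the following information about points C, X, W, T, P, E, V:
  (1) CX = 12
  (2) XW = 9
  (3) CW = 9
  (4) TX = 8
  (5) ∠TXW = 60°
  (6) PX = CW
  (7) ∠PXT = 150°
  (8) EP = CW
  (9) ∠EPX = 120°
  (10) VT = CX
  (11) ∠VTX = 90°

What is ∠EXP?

From the given relations: PX = CW = 9; EP = CW = 9.
Step 1: By the law of cosines on triangle XPE: XE² = 9² + 9² − 2·9·9·cos(120°) = 243, so XE = 9·√3.
Step 2: By the inverse law of cosines on triangle EXP: cos(∠EXP) = ((9·√3)² + 9² − 9²) / (2·9·√3·9) = 243/280.59 = 0.866, so ∠EXP = 30°.

Therefore, the measure of angle ∠EXP = 30°.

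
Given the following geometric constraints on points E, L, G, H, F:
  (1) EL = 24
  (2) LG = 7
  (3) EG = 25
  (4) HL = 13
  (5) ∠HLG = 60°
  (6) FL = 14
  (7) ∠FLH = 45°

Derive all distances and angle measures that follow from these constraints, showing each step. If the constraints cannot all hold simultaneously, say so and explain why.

The constraints are consistent.

Step 1: From GL = 7, LH = 13, and ∠GLH = 60°, by the law of cosines:
  GH² = GL² + LH² - 2·GL·LH·cos(60°) = 49 + 169 - 91 = 127
  GH = √127

Step 2: From HL = 13, LF = 14, and ∠HLF = 45°, by the law of cosines:
  HF² = HL² + LF² - 2·HL·LF·cos(45°) = 169 + 196 - 257.4 = 107.6
  HF ≈ 10.37

Step 3: From EG = 25, EL = 24, GL = 7, by the inverse law of cosines:
  cos(∠GEL) = (EG² + EL² - GL²) / (2·EG·EL)
  ∠GEL = 16.26°

Step 4: From LE = 24, LG = 7, EG = 25, by the inverse law of cosines:
  cos(∠ELG) = (LE² + LG² - EG²) / (2·LE·LG)
  ∠ELG = 90°

Step 5: From GE = 25, GL = 7, EL = 24, by the inverse law of cosines:
  cos(∠EGL) = (GE² + GL² - EL²) / (2·GE·GL)
  ∠EGL = 73.74°

Step 6: From GH = √127, GL = 7, HL = 13, by the inverse law of cosines:
  cos(∠HGL) = (GH² + GL² - HL²) / (2·GH·GL)
  ∠HGL = 87.46°

Step 7: From HF = 10.37, HL = 13, FL = 14, by the inverse law of cosines:
  cos(∠FHL) = (HF² + HL² - FL²) / (2·HF·HL)
  ∠FHL = 72.61°

Step 8: From HG = √127, HL = 13, GL = 7, by the inverse law of cosines:
  cos(∠GHL) = (HG² + HL² - GL²) / (2·HG·HL)
  ∠GHL = 32.54°

Step 9: From FH = 10.37, FL = 14, HL = 13, by the inverse law of cosines:
  cos(∠HFL) = (FH² + FL² - HL²) / (2·FH·FL)
  ∠HFL = 62.39°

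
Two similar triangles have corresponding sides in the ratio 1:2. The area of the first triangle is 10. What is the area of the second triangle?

The ratio of areas of similar triangles = (side ratio)^2.
Side ratio = 1:2, so area ratio = 1:4.
Area of the second triangle / Area of the first triangle = 4/1
Area of the second triangle = 10 * 4/1 = 40

40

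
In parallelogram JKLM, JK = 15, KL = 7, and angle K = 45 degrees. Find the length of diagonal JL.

Law of cosines: d^2 = 15^2 + 7^2 - 2(15)(7)cos(45°) = 274 - 105*sqrt(2), so d = sqrt(274 - 105*sqrt(2)).

sqrt(274 - 105*sqrt(2))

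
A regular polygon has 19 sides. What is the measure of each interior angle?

Each interior angle of a regular n-gon is (n - 2) * 180 / n.
For n = 19: (19 - 2) * 180 / 19 = 3060/19 = 3060/19 degrees.

3060/19 degrees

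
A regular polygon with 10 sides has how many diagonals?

Each of the 10 vertices connects to 7 non-adjacent vertices via diagonals.
Total connections = 10 × 7 = 70, but each diagonal is counted twice.
Number of diagonals = 70 / 2 = 35.

35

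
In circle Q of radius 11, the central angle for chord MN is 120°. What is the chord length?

Chord length = 2r sin(θ/2)
= 2 × 11 × sin(120°/2)
= 2 × 11 × sin(60°)
= 11*sqrt(3)

11*sqrt(3)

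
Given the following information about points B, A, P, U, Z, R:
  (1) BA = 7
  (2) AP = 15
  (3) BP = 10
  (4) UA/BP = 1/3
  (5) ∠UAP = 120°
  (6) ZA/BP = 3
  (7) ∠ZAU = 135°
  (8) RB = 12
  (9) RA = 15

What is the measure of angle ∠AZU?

From the given relations: ZA = 3·BP = 3·10 = 30; UA = 1/3·BP = 1/3·10 ≈ 3.33.
Step 1: By the law of cosines on triangle ZAU: ZU² = 30² + 3.33² − 2·30·3.33·cos(135°) = 1052.53, so ZU ≈ 32.44.
Step 2: By the inverse law of cosines on triangle AZU: cos(∠AZU) = (30² + 32.44² − 3.33²) / (2·30·32.44) = 1941.42/1946.57 = 0.9974, so ∠AZU = 4.17°.

Therefore, the measure of angle ∠AZU = 4.17°.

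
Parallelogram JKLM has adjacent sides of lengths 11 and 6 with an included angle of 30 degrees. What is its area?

Area = 11 * 6 * sin(30°) = 66 * 1/2 = 33

33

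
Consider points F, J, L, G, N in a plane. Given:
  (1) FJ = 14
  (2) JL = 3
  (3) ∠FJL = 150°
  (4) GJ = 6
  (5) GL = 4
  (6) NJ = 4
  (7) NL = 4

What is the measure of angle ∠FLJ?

Step 1: By the law of cosines on triangle LJF: LF² = 3² + 14² − 2·3·14·cos(150°) = 277.75, so LF ≈ 16.67.
Step 2: By the inverse law of cosines on triangle FLJ: cos(∠FLJ) = (16.67² + 3² − 14²) / (2·16.67·3) = 90.75/99.99 = 0.9075, so ∠FLJ = 24.84°.

Therefore, the measure of angle ∠FLJ = 24.84°.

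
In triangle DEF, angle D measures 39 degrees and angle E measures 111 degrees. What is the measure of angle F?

angle F = 180 - 39 - 111 = 30 degrees.

30 degrees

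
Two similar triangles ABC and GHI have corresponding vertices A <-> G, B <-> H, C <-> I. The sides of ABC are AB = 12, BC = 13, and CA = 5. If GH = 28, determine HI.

k = 28/12 = 7/3. HI = 7/3 * 13 = 91/3.

91/3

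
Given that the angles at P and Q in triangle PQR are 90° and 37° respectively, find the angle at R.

angle R = 180 - 90 - 37 = 53 degrees.

53 degrees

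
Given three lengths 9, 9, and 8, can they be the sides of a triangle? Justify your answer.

Sort the sides: 8, 9, 9.
It suffices to check that the sum of the two smallest exceeds the largest:
8 + 9 = 17 > 9. ✓
Yes, a valid triangle can be formed.

Yes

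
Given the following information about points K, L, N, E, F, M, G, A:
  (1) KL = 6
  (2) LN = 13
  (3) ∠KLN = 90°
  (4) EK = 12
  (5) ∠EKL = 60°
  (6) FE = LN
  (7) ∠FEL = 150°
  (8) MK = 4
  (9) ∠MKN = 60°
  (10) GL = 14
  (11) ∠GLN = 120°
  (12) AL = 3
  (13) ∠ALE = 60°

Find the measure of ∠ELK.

Step 1: By the law of cosines on triangle LKE: LE² = 6² + 12² − 2·6·12·cos(60°) = 108, so LE = 6·√3.
Step 2: By the inverse law of cosines on triangle ELK: cos(∠ELK) = ((6·√3)² + 6² − 12²) / (2·6·√3·6) = 0/124.71 = 0, so ∠ELK = 90°.

Therefore, the measure of angle ∠ELK = 90°.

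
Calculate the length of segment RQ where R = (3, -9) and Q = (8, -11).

d = sqrt((8 - 3)^2 + (-11 - -9)^2)
d = sqrt(5^2 + -2^2)
d = sqrt(25 + 4)
d = sqrt(29)

sqrt(29)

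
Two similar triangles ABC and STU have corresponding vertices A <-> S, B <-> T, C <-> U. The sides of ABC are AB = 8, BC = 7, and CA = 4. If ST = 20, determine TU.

k = 20/8 = 5/2. TU = 5/2 * 7 = 35/2.

35/2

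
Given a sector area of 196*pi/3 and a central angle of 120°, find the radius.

Sector area A = πr² × θ/360, so r² = 360A / (πθ).
r² = 360 × 196*pi/3 / (π × 120)
r² = 196
r = 14

14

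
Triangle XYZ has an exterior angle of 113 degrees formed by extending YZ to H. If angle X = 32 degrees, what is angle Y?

angle Y = 113 - 32 = 81 degrees (exterior angle theorem).

81 degrees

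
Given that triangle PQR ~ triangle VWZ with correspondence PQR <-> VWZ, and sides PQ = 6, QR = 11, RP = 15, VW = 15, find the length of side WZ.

Since the triangles are similar, the ratio of corresponding sides is constant.
Scale factor k = VW / PQ = 15 / 6 = 5/2
WZ = k * QR = 5/2 * 11 = 55/2

55/2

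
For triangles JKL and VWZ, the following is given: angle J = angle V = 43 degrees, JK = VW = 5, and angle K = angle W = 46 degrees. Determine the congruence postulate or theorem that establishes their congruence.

The given information provides:
angle J = angle V = 43 degrees, JK = VW = 5, and angle K = angle W = 46 degrees
This matches the ASA congruence theorem.
Two pairs of corresponding angles and the included side are equal (Angle-Side-Angle).

ASA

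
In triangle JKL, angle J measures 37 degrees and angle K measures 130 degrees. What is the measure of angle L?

Let angle L = x. Then 37 + 130 + x = 180.
x = 180 - 167 = 13 degrees.

13 degrees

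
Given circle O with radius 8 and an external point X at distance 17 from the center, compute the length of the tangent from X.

Let T be the point of tangency. Then OT ⊥ XT (radius ⊥ tangent).
In right triangle OTX: OX² = OT² + XT²
17² = 8² + XT²
XT² = 225, XT = 15

15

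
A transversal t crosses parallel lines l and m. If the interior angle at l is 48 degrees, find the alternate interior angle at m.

Alternate interior angles are equal: 48 degrees.

48 degrees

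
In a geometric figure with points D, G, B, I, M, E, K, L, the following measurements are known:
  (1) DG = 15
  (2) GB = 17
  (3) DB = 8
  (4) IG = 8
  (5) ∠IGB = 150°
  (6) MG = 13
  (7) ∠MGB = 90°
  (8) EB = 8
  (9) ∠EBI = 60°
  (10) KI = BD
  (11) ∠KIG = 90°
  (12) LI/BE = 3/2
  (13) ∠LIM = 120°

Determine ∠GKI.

From the given relations: KI = BD = 8.
Step 1: By the law of cosines on triangle KIG: KG² = 8² + 8² − 2·8·8·cos(90°) = 128, so KG = 8·√2.
Step 2: By the inverse law of cosines on triangle GKI: cos(∠GKI) = ((8·√2)² + 8² − 8²) / (2·8·√2·8) = 128/181.02 = 0.7071, so ∠GKI = 45°.

Therefore, the measure of angle ∠GKI = 45°.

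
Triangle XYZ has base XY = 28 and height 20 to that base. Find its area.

Area = (1/2) * base * height
Area = (1/2) * 28 * 20
Area = 280

280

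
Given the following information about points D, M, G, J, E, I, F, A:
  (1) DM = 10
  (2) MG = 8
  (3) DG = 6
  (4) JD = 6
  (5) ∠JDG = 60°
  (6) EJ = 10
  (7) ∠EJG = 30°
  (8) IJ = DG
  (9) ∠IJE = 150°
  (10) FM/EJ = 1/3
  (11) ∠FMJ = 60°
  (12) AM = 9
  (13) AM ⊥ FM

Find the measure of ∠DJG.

Step 1: By the law of cosines on triangle JDG: JG² = 6² + 6² − 2·6·6·cos(60°) = 36, so JG = 6.
Step 2: By the inverse law of cosines on triangle DJG: cos(∠DJG) = (6² + 6² − 6²) / (2·6·6) = 36/72 = 0.5, so ∠DJG = 60°.

Therefore, the measure of angle ∠DJG = 60°.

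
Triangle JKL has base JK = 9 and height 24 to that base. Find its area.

Area = (1/2)(9)(24) = 108

108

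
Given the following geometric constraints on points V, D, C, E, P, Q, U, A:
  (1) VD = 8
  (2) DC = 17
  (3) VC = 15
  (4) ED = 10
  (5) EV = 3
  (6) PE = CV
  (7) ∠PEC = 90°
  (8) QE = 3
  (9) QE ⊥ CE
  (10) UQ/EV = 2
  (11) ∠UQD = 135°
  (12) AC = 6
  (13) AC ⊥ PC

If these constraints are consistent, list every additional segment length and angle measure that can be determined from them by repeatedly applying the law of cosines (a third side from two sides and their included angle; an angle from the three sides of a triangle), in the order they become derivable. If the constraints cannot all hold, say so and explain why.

The constraints are consistent. Derivable facts, in order:
After 1 step:
- ∠CDV = 61.93°
- ∠CVD = 90°
- ∠DCV = 28.07°
- ∠DEV = 41.41°
- ∠DVE = 124.23°
- ∠EDV = 14.36°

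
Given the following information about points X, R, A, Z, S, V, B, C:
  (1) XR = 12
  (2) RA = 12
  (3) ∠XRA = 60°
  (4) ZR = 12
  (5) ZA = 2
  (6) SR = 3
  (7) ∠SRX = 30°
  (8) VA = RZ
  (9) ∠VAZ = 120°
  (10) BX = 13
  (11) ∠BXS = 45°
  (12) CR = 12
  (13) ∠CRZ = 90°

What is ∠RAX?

Step 1: By the law of cosines on triangle ARX: AX² = 12² + 12² − 2·12·12·cos(60°) = 144, so AX = 12.
Step 2: By the inverse law of cosines on triangle RAX: cos(∠RAX) = (12² + 12² − 12²) / (2·12·12) = 144/288 = 0.5, so ∠RAX = 60°.

Therefore, the measure of angle ∠RAX = 60°.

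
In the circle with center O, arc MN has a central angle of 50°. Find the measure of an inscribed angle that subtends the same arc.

An inscribed angle intercepts an arc from a point on the circle, while the central angle intercepts the same arc from the center.
The inscribed angle is always half the central angle: 50° / 2 = 25°.

25°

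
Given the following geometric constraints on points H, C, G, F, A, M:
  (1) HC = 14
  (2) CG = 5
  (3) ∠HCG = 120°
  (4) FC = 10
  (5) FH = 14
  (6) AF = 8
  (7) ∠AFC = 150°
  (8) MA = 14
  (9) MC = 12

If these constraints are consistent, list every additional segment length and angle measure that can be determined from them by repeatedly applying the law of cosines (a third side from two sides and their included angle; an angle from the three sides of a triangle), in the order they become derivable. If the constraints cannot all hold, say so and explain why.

The constraints are consistent. Derivable facts, in order:
After 1 step:
- CA ≈ 17.39
- HG ≈ 17.06
- ∠CFH = 69.08°
- ∠CHF = 41.85°
- ∠FCH = 69.08°
After 2 steps:
- ∠ACF = 13.29°
- ∠ACM = 53.12°
- ∠AMC = 83.6°
- ∠CAF = 16.71°
- ∠CAM = 43.28°
- ∠CGH = 45.3°
- ∠CHG = 14.7°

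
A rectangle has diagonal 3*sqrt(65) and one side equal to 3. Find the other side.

The diagonal of a rectangle forms a right triangle with the two sides.
Rearranging the Pythagorean theorem: missing side = sqrt(d^2 - known^2).
= sqrt(585 - 9) = sqrt(576) = 24.

24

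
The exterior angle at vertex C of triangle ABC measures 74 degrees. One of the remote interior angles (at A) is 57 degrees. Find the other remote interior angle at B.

By the exterior angle theorem: exterior angle = sum of remote interior angles.
74 = 57 + angle B
angle B = 74 - 57 = 17 degrees

17 degrees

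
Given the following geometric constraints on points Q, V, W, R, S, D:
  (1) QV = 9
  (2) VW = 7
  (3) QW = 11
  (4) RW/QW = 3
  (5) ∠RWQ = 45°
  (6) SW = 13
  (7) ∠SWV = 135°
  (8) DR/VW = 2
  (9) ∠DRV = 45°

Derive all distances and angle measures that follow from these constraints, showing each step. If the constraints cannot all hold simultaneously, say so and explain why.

The constraints are consistent.

From the given relations:
  RW = 3·QW = 3·11 = 33
  DR = 2·VW = 2·7 = 14

Step 1: From QW = 11, WR = 33, and ∠QWR = 45°, by the law of cosines:
  QR² = QW² + WR² - 2·QW·WR·cos(45°) = 121 + 1089 - 513.4 = 696.6
  QR ≈ 26.39

Step 2: From VW = 7, WS = 13, and ∠VWS = 135°, by the law of cosines:
  VS² = VW² + WS² - 2·VW·WS·cos(135°) = 49 + 169 + 128.7 = 346.7
  VS ≈ 18.62

Step 3: From QV = 9, QW = 11, VW = 7, by the inverse law of cosines:
  cos(∠VQW) = (QV² + QW² - VW²) / (2·QV·QW)
  ∠VQW = 39.4°

Step 4: From VQ = 9, VW = 7, QW = 11, by the inverse law of cosines:
  cos(∠QVW) = (VQ² + VW² - QW²) / (2·VQ·VW)
  ∠QVW = 85.9°

Step 5: From WQ = 11, WV = 7, QV = 9, by the inverse law of cosines:
  cos(∠QWV) = (WQ² + WV² - QV²) / (2·WQ·WV)
  ∠QWV = 54.7°

Step 6: From QR = 26.39, QW = 11, RW = 33, by the inverse law of cosines:
  cos(∠RQW) = (QR² + QW² - RW²) / (2·QR·QW)
  ∠RQW = 117.86°

Step 7: From VS = 18.62, VW = 7, SW = 13, by the inverse law of cosines:
  cos(∠SVW) = (VS² + VW² - SW²) / (2·VS·VW)
  ∠SVW = 29.58°

Step 8: From RQ = 26.39, RW = 33, QW = 11, by the inverse law of cosines:
  cos(∠QRW) = (RQ² + RW² - QW²) / (2·RQ·RW)
  ∠QRW = 17.14°

Step 9: From SV = 18.62, SW = 13, VW = 7, by the inverse law of cosines:
  cos(∠VSW) = (SV² + SW² - VW²) / (2·SV·SW)
  ∠VSW = 15.42°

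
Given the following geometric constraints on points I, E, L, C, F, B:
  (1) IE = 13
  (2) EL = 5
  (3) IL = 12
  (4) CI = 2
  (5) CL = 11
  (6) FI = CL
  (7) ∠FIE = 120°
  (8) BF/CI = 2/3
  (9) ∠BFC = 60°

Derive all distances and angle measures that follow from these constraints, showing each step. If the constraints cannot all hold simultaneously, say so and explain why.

The constraints are consistent.

From the given relations:
  FI = CL = 11
  BF = 2/3·CI = 2/3·2 ≈ 1.33

Step 1: From EI = 13, IF = 11, and ∠EIF = 120°, by the law of cosines:
  EF² = EI² + IF² - 2·EI·IF·cos(120°) = 169 + 121 + 143 = 433
  EF ≈ 20.81

Step 2: From IC = 2, IL = 12, CL = 11, by the inverse law of cosines:
  cos(∠CIL) = (IC² + IL² - CL²) / (2·IC·IL)
  ∠CIL = 55.77°

Step 3: From IE = 13, IL = 12, EL = 5, by the inverse law of cosines:
  cos(∠EIL) = (IE² + IL² - EL²) / (2·IE·IL)
  ∠EIL = 22.62°

Step 4: From EI = 13, EL = 5, IL = 12, by the inverse law of cosines:
  cos(∠IEL) = (EI² + EL² - IL²) / (2·EI·EL)
  ∠IEL = 67.38°

Step 5: From LC = 11, LI = 12, CI = 2, by the inverse law of cosines:
  cos(∠CLI) = (LC² + LI² - CI²) / (2·LC·LI)
  ∠CLI = 8.65°

Step 6: From LE = 5, LI = 12, EI = 13, by the inverse law of cosines:
  cos(∠ELI) = (LE² + LI² - EI²) / (2·LE·LI)
  ∠ELI = 90°

Step 7: From CI = 2, CL = 11, IL = 12, by the inverse law of cosines:
  cos(∠ICL) = (CI² + CL² - IL²) / (2·CI·CL)
  ∠ICL = 115.58°

Step 8: From EF = 20.81, EI = 13, FI = 11, by the inverse law of cosines:
  cos(∠FEI) = (EF² + EI² - FI²) / (2·EF·EI)
  ∠FEI = 27.25°

Step 9: From FE = 20.81, FI = 11, EI = 13, by the inverse law of cosines:
  cos(∠EFI) = (FE² + FI² - EI²) / (2·FE·FI)
  ∠EFI = 32.75°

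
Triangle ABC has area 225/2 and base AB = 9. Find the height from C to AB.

Area = (1/2) * base * height
height = 2 * Area / base
height = 2 * 225/2 / 9
height = 225 / 9
height = 25

25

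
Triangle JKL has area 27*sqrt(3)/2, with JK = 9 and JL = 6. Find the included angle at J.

Area = (1/2) * a * b * sin(C)
sin(C) = 2 * Area / (a * b)
sin(C) = 2 * 27*sqrt(3)/2 / (9 * 6)
sin(C) = sqrt(3)/2
C = arcsin(sqrt(3)/2) = 60°
Since sin(180° - C) = sin(C), the obtuse angle 120° gives the same area, so C = 60° or C = 120°.

60° or 120°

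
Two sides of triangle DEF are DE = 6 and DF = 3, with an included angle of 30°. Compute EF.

When two sides and the included angle are known, the law of cosines gives the third side.
c^2 = a^2 + b^2 - 2ab cos(C) generalizes the Pythagorean theorem to non-right triangles.
Here: EF^2 = 36 + 9 - 36*(sqrt(3)/2) = 45 - 18*sqrt(3)
EF = 3*sqrt(5 - 2*sqrt(3))

3*sqrt(5 - 2*sqrt(3))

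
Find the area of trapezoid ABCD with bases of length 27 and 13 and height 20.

A trapezoid's area equals the midsegment times the height.
The midsegment is (27 + 13) / 2 = 20.
Area = 20 * 20 = 400.

400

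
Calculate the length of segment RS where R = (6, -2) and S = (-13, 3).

d = sqrt((-19)^2 + (5)^2) = sqrt(386)

sqrt(386)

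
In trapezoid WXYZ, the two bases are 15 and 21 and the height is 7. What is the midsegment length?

The midsegment (median) of a trapezoid connects the midpoints of the non-parallel sides.
Its length is the average of the two bases: (15 + 21) / 2 = 18.

18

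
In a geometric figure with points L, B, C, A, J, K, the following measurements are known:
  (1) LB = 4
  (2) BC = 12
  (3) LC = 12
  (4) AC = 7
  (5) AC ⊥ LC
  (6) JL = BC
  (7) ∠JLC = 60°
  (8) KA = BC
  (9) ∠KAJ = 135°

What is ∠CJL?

From the given relations: JL = BC = 12.
Step 1: By the law of cosines on triangle JLC: JC² = 12² + 12² − 2·12·12·cos(60°) = 144, so JC = 12.
Step 2: By the inverse law of cosines on triangle CJL: cos(∠CJL) = (12² + 12² − 12²) / (2·12·12) = 144/288 = 0.5, so ∠CJL = 60°.

Therefore, the measure of angle ∠CJL = 60°.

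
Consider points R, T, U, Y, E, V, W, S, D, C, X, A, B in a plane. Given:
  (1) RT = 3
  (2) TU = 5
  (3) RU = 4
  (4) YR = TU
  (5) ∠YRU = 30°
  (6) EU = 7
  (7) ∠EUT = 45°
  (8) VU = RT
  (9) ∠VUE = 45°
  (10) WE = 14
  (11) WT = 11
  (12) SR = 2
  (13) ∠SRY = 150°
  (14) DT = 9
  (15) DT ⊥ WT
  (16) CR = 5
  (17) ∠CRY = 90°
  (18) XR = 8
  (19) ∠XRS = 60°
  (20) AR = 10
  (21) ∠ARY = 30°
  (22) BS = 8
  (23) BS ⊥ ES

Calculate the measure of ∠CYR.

From the given relations: YR = TU = 5.
Step 1: By the law of cosines on triangle YRC: YC² = 5² + 5² − 2·5·5·cos(90°) = 50, so YC = 5·√2.
Step 2: By the inverse law of cosines on triangle CYR: cos(∠CYR) = ((5·√2)² + 5² − 5²) / (2·5·√2·5) = 50/70.71 = 0.7071, so ∠CYR = 45°.

Therefore, the measure of angle ∠CYR = 45°.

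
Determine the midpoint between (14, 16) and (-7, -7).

M = ((x₁ + x₂)/2, (y₁ + y₂)/2)
= ((14 + -7)/2, (16 + -7)/2)
= (7/2, 9/2) = (7/2, 9/2)

(7/2, 9/2)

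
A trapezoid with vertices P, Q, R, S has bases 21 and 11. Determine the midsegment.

midsegment = (21 + 11) / 2 = 32 / 2 = 16

16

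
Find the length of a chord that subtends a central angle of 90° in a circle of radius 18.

Chord length = 2r sin(θ/2)
= 2 × 18 × sin(90°/2)
= 2 × 18 × sin(45°)
= 18*sqrt(2)

18*sqrt(2)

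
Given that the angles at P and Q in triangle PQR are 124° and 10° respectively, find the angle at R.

angle R = 180 - 124 - 10 = 46 degrees.

46 degrees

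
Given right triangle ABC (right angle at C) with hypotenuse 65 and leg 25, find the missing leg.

BC = sqrt(65^2 - 25^2) = sqrt(3600) = 60

60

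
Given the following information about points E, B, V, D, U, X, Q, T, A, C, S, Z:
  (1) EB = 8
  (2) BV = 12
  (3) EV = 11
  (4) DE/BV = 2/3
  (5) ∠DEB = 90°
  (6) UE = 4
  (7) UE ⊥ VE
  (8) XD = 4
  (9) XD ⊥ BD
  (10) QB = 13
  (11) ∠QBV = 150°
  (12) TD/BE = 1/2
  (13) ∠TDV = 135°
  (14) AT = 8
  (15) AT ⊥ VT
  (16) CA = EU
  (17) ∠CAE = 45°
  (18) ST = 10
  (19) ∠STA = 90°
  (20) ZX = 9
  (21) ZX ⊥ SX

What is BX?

From the given relations: DE = 2/3·BV = 2/3·12 = 8.
Step 1: By the law of cosines on triangle BED: BD² = 8² + 8² − 2·8·8·cos(90°) = 128, so BD = 8·√2.
Step 2: By the law of cosines on triangle BDX: BX² = (8·√2)² + 4² − 2·8·√2·4·cos(90°) = 144, so BX = 12.

Therefore, the length of BX = 12.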